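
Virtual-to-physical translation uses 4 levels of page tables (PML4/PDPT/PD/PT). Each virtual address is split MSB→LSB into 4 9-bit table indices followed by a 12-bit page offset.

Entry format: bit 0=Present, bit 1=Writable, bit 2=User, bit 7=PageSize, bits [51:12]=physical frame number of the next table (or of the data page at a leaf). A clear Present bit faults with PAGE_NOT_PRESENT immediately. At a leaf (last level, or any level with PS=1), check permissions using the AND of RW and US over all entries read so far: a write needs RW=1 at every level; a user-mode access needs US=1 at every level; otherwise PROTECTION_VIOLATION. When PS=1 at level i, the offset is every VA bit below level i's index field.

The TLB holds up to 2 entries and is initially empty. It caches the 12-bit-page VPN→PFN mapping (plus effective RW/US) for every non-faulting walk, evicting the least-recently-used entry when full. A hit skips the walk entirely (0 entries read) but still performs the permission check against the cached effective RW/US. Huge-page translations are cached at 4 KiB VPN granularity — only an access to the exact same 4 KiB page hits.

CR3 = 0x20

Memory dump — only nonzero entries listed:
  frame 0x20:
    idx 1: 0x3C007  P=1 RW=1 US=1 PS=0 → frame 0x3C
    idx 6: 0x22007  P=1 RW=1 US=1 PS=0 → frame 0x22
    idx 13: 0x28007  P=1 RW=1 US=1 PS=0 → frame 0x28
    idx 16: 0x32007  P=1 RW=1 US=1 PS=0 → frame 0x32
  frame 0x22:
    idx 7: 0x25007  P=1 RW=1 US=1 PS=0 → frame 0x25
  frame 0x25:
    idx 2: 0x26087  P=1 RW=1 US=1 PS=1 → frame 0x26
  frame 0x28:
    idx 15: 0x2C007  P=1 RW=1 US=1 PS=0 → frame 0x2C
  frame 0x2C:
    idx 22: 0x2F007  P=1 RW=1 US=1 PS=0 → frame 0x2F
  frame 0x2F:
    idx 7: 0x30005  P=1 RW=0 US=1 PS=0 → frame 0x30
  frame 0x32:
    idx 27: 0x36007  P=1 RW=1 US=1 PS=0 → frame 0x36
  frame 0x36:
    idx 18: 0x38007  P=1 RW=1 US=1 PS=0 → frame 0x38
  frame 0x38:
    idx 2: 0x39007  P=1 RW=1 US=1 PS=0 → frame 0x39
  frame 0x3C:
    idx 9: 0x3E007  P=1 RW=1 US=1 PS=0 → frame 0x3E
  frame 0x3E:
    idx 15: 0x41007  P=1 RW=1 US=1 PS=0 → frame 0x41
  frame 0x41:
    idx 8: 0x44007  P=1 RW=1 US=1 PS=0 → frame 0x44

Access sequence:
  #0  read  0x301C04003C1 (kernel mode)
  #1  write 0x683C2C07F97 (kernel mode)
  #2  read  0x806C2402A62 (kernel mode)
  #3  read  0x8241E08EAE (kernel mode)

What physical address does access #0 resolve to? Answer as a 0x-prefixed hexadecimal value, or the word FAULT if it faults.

Walk each access:
#0 VA=0x301C04003C1 (r,kernel):
  lvl0: tbl 0x20, slot 6 ⇒ 0x22007 (P1/RW1/US1/PS0)
  lvl1: tbl 0x22, slot 7 ⇒ 0x25007 (P1/RW1/US1/PS0)
  lvl2: tbl 0x25, slot 2 ⇒ 0x26087 (P1/RW1/US1/PS1)
  ✓ 0x263C1 (huge @L2)  — 3 lookups
#1 VA=0x683C2C07F97 (w,kernel):
  lvl0: tbl 0x20, slot 13 ⇒ 0x28007 (P1/RW1/US1/PS0)
  lvl1: tbl 0x28, slot 15 ⇒ 0x2C007 (P1/RW1/US1/PS0)
  lvl2: tbl 0x2C, slot 22 ⇒ 0x2F007 (P1/RW1/US1/PS0)
  lvl3: tbl 0x2F, slot 7 ⇒ 0x30005 (P1/RW0/US1/PS0)
  ✗ PROTECTION_VIOLATION  [4 reads]
#2 VA=0x806C2402A62 (r,kernel):
  lvl0: tbl 0x20, slot 16 ⇒ 0x32007 (P1/RW1/US1/PS0)
  lvl1: tbl 0x32, slot 27 ⇒ 0x36007 (P1/RW1/US1/PS0)
  lvl2: tbl 0x36, slot 18 ⇒ 0x38007 (P1/RW1/US1/PS0)
  lvl3: tbl 0x38, slot 2 ⇒ 0x39007 (P1/RW1/US1/PS0)
  ✓ 0x39A62  — 4 lookups
#3 VA=0x8241E08EAE (r,kernel):
  lvl0: tbl 0x20, slot 1 ⇒ 0x3C007 (P1/RW1/US1/PS0)
  lvl1: tbl 0x3C, slot 9 ⇒ 0x3E007 (P1/RW1/US1/PS0)
  lvl2: tbl 0x3E, slot 15 ⇒ 0x41007 (P1/RW1/US1/PS0)
  lvl3: tbl 0x41, slot 8 ⇒ 0x44007 (P1/RW1/US1/PS0)
  ✓ 0x44EAE  — 4 lookups

Access #0 PA: 0x263C1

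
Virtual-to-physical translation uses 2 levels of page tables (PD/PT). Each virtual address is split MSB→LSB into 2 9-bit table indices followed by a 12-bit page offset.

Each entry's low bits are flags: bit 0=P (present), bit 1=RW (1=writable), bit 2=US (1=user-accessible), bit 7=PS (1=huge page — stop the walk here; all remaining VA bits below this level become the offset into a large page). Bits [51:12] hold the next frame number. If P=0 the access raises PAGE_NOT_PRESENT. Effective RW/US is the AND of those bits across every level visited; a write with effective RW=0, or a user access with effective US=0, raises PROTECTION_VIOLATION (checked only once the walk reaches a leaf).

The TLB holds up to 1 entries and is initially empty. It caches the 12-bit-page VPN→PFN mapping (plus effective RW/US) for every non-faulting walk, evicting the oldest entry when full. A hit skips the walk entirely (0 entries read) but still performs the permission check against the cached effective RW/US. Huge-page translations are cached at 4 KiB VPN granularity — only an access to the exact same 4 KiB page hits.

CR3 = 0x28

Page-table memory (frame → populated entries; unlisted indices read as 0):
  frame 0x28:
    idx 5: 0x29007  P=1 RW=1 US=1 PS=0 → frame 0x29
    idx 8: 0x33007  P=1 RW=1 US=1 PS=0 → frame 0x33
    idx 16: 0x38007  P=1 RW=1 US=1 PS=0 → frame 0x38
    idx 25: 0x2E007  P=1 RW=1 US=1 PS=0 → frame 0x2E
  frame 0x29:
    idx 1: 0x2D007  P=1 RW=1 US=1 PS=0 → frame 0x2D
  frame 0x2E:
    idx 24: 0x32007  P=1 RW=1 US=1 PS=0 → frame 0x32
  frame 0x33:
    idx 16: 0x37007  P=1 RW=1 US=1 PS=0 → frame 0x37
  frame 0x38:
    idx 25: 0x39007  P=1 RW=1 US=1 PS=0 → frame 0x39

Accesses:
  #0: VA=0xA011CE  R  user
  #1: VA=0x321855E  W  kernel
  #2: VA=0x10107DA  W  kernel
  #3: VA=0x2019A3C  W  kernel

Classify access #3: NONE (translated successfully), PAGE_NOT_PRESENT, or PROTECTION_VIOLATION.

Trace:
#0 VA=0xA011CE (r,user):
  L0: frame=0x28 idx=5 entry=0x29007 [P=1 RW=1 US=1 PS=0]
  L1: frame=0x29 idx=1 entry=0x2D007 [P=1 RW=1 US=1 PS=0]
  ⇒ phys 0x2D1CE  [2 reads]
#1 VA=0x321855E (w,kernel):
  L0: frame=0x28 idx=25 entry=0x2E007 [P=1 RW=1 US=1 PS=0]
  L1: frame=0x2E idx=24 entry=0x32007 [P=1 RW=1 US=1 PS=0]
  ⇒ phys 0x3255E  [2 reads]
#2 VA=0x10107DA (w,kernel):
  L0: frame=0x28 idx=8 entry=0x33007 [P=1 RW=1 US=1 PS=0]
  L1: frame=0x33 idx=16 entry=0x37007 [P=1 RW=1 US=1 PS=0]
  ⇒ phys 0x377DA  [2 reads]
#3 VA=0x2019A3C (w,kernel):
  L0: frame=0x28 idx=16 entry=0x38007 [P=1 RW=1 US=1 PS=0]
  L1: frame=0x38 idx=25 entry=0x39007 [P=1 RW=1 US=1 PS=0]
  ⇒ phys 0x39A3C  [2 reads]

Access #3 fault: NONE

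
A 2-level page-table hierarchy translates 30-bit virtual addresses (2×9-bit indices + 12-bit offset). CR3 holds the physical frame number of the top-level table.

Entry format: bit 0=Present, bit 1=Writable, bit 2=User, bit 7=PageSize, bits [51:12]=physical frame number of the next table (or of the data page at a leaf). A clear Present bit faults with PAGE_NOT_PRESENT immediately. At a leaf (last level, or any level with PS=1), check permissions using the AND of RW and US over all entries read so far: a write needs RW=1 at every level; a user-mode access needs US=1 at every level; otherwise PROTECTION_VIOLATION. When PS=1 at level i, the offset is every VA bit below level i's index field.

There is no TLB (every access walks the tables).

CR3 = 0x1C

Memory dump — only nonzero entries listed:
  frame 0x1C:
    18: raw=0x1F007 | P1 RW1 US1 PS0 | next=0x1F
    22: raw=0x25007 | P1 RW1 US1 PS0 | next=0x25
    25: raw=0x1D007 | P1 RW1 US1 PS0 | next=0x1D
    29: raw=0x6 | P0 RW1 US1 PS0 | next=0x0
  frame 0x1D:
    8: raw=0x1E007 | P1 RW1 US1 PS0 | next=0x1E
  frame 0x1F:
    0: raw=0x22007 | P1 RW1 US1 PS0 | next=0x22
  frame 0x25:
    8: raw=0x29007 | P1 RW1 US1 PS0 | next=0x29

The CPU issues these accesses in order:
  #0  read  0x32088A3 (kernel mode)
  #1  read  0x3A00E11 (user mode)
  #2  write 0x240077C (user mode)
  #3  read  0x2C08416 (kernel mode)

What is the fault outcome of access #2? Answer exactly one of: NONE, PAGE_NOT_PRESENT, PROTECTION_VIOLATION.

Walk each access:
#0 VA=0x32088A3 (r,kernel):
  L0: frame=0x1C idx=25 entry=0x1D007 [P=1 RW=1 US=1 PS=0]
  L1: frame=0x1D idx=8 entry=0x1E007 [P=1 RW=1 US=1 PS=0]
  → PA=0x1E8A3  (2 entries read)
#1 VA=0x3A00E11 (r,user):
  L0: frame=0x1C idx=29 entry=0x6 [P=0 RW=1 US=1 PS=0]
  → PAGE_NOT_PRESENT  (1 entries read)
#2 VA=0x240077C (w,user):
  L0: frame=0x1C idx=18 entry=0x1F007 [P=1 RW=1 US=1 PS=0]
  L1: frame=0x1F idx=0 entry=0x22007 [P=1 RW=1 US=1 PS=0]
  → PA=0x2277C  (2 entries read)
#3 VA=0x2C08416 (r,kernel):
  L0: frame=0x1C idx=22 entry=0x25007 [P=1 RW=1 US=1 PS=0]
  L1: frame=0x25 idx=8 entry=0x29007 [P=1 RW=1 US=1 PS=0]
  → PA=0x29416  (2 entries read)

Access #2 fault: NONE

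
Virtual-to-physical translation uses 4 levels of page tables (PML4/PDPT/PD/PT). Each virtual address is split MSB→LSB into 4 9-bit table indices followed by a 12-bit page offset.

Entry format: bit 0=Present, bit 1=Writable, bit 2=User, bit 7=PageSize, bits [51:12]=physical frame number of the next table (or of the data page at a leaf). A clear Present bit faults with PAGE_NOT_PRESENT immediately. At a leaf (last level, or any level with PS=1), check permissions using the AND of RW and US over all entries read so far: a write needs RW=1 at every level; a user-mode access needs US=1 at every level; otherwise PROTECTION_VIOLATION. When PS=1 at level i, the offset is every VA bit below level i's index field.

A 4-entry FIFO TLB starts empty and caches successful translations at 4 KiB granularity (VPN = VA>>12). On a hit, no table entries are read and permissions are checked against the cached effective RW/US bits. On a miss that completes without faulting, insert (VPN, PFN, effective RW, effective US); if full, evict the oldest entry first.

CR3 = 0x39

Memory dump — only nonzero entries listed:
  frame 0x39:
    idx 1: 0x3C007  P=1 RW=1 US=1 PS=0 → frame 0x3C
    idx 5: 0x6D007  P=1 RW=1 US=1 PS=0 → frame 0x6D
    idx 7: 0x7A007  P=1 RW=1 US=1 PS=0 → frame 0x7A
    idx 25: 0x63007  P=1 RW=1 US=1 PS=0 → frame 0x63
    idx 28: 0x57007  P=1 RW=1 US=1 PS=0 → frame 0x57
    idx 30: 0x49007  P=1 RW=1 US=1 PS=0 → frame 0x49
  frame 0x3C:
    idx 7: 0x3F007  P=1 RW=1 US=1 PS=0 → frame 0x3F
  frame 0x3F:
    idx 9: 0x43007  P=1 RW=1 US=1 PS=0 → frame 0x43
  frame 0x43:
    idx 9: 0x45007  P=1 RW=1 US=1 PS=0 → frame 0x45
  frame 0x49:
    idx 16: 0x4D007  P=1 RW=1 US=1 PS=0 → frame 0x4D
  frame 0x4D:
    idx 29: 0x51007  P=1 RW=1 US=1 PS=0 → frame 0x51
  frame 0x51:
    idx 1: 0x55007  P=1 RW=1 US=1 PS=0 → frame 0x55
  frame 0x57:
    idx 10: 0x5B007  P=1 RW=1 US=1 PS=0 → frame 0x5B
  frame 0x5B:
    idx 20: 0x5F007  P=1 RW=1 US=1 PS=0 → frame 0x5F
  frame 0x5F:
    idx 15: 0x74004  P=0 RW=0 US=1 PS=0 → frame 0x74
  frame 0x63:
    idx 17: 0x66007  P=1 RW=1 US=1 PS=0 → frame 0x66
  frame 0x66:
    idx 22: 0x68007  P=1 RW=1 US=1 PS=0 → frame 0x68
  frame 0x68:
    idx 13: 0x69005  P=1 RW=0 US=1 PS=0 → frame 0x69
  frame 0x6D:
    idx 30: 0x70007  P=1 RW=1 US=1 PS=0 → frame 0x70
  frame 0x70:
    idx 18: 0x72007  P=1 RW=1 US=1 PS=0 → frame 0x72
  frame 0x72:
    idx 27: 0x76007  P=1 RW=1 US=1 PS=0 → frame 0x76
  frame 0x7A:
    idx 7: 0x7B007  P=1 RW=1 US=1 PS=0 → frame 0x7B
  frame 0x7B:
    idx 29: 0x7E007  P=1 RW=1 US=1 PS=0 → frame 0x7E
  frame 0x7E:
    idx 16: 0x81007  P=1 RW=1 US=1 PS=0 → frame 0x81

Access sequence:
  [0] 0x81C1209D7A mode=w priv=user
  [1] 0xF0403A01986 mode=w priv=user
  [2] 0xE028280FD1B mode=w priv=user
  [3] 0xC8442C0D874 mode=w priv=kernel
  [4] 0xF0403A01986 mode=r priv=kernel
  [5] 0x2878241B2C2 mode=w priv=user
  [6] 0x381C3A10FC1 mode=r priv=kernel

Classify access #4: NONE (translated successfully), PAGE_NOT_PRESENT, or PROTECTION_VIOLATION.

Trace:
#0 VA=0x81C1209D7A (w,user):
  L0 @0x39[1] → 0x3C007  P=1,RW=1,US=1,PS=0
  L1 @0x3C[7] → 0x3F007  P=1,RW=1,US=1,PS=0
  L2 @0x3F[9] → 0x43007  P=1,RW=1,US=1,PS=0
  L3 @0x43[9] → 0x45007  P=1,RW=1,US=1,PS=0
  ⇒ phys 0x45D7A  [4 reads]
#1 VA=0xF0403A01986 (w,user):
  L0 @0x39[30] → 0x49007  P=1,RW=1,US=1,PS=0
  L1 @0x49[16] → 0x4D007  P=1,RW=1,US=1,PS=0
  L2 @0x4D[29] → 0x51007  P=1,RW=1,US=1,PS=0
  L3 @0x51[1] → 0x55007  P=1,RW=1,US=1,PS=0
  ⇒ phys 0x55986  [4 reads]
#2 VA=0xE028280FD1B (w,user):
  L0 @0x39[28] → 0x57007  P=1,RW=1,US=1,PS=0
  L1 @0x57[10] → 0x5B007  P=1,RW=1,US=1,PS=0
  L2 @0x5B[20] → 0x5F007  P=1,RW=1,US=1,PS=0
  L3 @0x5F[15] → 0x74004  P=0,RW=0,US=1,PS=0
  ✗ PAGE_NOT_PRESENT  [4 reads]
#3 VA=0xC8442C0D874 (w,kernel):
  L0 @0x39[25] → 0x63007  P=1,RW=1,US=1,PS=0
  L1 @0x63[17] → 0x66007  P=1,RW=1,US=1,PS=0
  L2 @0x66[22] → 0x68007  P=1,RW=1,US=1,PS=0
  L3 @0x68[13] → 0x69005  P=1,RW=0,US=1,PS=0
  ✗ PROTECTION_VIOLATION  [4 reads]
#4 VA=0xF0403A01986 (r,kernel):
  TLB hit vpn=0xF0403A01 → PA=0x55986
#5 VA=0x2878241B2C2 (w,user):
  L0 @0x39[5] → 0x6D007  P=1,RW=1,US=1,PS=0
  L1 @0x6D[30] → 0x70007  P=1,RW=1,US=1,PS=0
  L2 @0x70[18] → 0x72007  P=1,RW=1,US=1,PS=0
  L3 @0x72[27] → 0x76007  P=1,RW=1,US=1,PS=0
  ⇒ phys 0x762C2  [4 reads]
#6 VA=0x381C3A10FC1 (r,kernel):
  L0 @0x39[7] → 0x7A007  P=1,RW=1,US=1,PS=0
  L1 @0x7A[7] → 0x7B007  P=1,RW=1,US=1,PS=0
  L2 @0x7B[29] → 0x7E007  P=1,RW=1,US=1,PS=0
  L3 @0x7E[16] → 0x81007  P=1,RW=1,US=1,PS=0
  ⇒ phys 0x81FC1  [4 reads]

Access #4 fault: NONE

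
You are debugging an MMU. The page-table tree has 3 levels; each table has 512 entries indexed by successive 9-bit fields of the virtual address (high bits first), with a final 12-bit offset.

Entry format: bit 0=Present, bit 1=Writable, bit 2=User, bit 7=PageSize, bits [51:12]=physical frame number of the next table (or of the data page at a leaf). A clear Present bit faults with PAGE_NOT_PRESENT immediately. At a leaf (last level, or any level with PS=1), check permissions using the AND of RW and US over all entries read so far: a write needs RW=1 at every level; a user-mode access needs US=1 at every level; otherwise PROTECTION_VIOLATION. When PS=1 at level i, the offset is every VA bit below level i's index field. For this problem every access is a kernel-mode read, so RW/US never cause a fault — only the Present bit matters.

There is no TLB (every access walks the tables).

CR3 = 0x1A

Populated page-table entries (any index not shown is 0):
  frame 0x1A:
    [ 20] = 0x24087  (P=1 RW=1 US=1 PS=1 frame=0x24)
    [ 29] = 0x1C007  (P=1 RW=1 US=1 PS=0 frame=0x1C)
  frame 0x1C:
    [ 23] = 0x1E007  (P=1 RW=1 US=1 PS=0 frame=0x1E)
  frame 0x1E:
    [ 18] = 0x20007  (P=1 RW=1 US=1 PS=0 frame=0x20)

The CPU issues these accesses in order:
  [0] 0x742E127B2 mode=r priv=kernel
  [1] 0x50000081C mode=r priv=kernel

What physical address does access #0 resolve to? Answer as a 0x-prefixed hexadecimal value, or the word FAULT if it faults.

Per-access translation:
#0 VA=0x742E127B2 (r,kernel):
  L0: frame=0x1A idx=29 entry=0x1C007 [P=1 RW=1 US=1 PS=0]
  L1: frame=0x1C idx=23 entry=0x1E007 [P=1 RW=1 US=1 PS=0]
  L2: frame=0x1E idx=18 entry=0x20007 [P=1 RW=1 US=1 PS=0]
  → PA=0x207B2  (3 entries read)
#1 VA=0x50000081C (r,kernel):
  L0: frame=0x1A idx=20 entry=0x24087 [P=1 RW=1 US=1 PS=1]
  → PA=0x2481C (huge @L0)  (1 entries read)

Access #0 PA: 0x207B2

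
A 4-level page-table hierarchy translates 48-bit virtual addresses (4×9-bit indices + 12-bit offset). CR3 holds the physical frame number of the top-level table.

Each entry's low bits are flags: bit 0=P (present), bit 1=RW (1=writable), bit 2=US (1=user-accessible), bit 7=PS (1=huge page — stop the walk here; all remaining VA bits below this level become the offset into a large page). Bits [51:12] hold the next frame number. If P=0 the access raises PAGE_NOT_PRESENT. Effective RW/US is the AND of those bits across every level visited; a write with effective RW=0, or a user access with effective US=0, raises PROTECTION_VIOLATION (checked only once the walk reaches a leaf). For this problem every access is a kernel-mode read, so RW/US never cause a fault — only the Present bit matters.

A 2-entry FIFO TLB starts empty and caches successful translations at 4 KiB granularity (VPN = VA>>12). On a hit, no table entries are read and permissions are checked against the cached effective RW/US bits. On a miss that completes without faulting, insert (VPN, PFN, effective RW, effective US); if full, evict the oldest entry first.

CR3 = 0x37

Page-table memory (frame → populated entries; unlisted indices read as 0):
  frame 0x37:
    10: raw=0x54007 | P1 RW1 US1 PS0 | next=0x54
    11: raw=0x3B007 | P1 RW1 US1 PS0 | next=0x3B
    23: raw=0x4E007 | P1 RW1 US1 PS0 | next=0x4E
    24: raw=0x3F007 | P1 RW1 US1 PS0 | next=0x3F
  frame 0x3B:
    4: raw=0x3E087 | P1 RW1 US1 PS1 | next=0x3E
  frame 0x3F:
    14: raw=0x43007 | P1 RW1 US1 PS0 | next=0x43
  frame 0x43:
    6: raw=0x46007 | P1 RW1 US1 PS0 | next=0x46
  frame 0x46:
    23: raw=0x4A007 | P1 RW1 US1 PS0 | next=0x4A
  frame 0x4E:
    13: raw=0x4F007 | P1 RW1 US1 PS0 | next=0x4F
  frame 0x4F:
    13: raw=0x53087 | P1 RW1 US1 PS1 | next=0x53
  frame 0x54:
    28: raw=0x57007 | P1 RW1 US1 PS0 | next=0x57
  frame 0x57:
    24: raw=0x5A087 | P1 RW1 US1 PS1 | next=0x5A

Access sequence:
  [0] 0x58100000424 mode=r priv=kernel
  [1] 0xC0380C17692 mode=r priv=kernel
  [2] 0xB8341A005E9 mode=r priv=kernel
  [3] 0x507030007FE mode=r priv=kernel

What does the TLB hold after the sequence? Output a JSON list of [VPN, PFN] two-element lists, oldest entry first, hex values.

Per-access translation:
#0 VA=0x58100000424 (r,kernel):
  L0 @0x37[11] → 0x3B007  P=1,RW=1,US=1,PS=0
  L1 @0x3B[4] → 0x3E087  P=1,RW=1,US=1,PS=1
  ✓ 0x3E424 (huge @L1)  — 2 lookups
#1 VA=0xC0380C17692 (r,kernel):
  L0 @0x37[24] → 0x3F007  P=1,RW=1,US=1,PS=0
  L1 @0x3F[14] → 0x43007  P=1,RW=1,US=1,PS=0
  L2 @0x43[6] → 0x46007  P=1,RW=1,US=1,PS=0
  L3 @0x46[23] → 0x4A007  P=1,RW=1,US=1,PS=0
  ✓ 0x4A692  — 4 lookups
#2 VA=0xB8341A005E9 (r,kernel):
  L0 @0x37[23] → 0x4E007  P=1,RW=1,US=1,PS=0
  L1 @0x4E[13] → 0x4F007  P=1,RW=1,US=1,PS=0
  L2 @0x4F[13] → 0x53087  P=1,RW=1,US=1,PS=1
  ✓ 0x535E9 (huge @L2)  — 3 lookups
#3 VA=0x507030007FE (r,kernel):
  L0 @0x37[10] → 0x54007  P=1,RW=1,US=1,PS=0
  L1 @0x54[28] → 0x57007  P=1,RW=1,US=1,PS=0
  L2 @0x57[24] → 0x5A087  P=1,RW=1,US=1,PS=1
  ✓ 0x5A7FE (huge @L2)  — 3 lookups

TLB: [["0xB8341A00", "0x53"], ["0x50703000", "0x5A"]]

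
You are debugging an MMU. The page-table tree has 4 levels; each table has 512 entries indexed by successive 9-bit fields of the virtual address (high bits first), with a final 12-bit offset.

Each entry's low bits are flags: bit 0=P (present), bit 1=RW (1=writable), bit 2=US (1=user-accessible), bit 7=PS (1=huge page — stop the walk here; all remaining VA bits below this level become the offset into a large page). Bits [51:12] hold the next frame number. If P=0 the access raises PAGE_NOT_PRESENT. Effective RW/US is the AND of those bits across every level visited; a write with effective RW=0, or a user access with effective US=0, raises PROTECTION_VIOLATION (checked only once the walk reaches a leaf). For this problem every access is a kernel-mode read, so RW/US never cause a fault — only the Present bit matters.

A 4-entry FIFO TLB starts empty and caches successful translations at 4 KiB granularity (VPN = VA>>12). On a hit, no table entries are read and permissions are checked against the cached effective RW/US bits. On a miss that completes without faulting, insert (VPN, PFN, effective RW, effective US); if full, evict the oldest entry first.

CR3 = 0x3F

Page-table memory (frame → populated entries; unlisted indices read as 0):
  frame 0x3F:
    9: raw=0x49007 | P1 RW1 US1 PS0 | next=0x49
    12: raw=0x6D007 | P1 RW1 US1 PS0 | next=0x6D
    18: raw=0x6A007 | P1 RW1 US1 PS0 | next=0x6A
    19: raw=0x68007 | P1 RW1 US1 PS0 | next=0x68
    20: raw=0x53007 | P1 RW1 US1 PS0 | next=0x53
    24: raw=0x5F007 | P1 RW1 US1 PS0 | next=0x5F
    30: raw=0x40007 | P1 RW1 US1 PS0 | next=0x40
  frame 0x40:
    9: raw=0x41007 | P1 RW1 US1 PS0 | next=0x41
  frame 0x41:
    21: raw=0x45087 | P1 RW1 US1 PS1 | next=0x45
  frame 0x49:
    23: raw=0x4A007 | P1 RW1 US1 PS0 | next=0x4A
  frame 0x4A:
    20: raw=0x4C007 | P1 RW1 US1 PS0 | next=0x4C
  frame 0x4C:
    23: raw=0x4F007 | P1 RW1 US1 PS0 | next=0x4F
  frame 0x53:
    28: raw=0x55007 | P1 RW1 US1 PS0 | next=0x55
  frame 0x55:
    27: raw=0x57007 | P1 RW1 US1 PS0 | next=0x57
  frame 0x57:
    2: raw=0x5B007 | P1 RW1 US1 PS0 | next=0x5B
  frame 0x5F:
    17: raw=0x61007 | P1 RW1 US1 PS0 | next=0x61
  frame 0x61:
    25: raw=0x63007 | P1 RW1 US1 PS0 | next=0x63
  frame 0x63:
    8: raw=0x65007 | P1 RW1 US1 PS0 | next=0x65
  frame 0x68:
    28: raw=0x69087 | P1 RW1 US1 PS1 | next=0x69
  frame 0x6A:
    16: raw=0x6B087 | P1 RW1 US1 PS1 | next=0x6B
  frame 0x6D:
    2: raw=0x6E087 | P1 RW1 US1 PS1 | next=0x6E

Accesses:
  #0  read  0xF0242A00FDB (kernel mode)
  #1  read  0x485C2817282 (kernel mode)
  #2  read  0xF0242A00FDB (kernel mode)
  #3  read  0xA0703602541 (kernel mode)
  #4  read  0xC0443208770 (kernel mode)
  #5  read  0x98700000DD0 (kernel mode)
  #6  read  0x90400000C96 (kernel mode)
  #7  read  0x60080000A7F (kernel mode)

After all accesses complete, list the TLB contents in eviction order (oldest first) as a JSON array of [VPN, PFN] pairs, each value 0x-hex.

Walk each access:
#0 VA=0xF0242A00FDB (r,kernel):
  L0 @0x3F[30] → 0x40007  P=1,RW=1,US=1,PS=0
  L1 @0x40[9] → 0x41007  P=1,RW=1,US=1,PS=0
  L2 @0x41[21] → 0x45087  P=1,RW=1,US=1,PS=1
  ⇒ phys 0x45FDB (huge @L2)  [3 reads]
#1 VA=0x485C2817282 (r,kernel):
  L0 @0x3F[9] → 0x49007  P=1,RW=1,US=1,PS=0
  L1 @0x49[23] → 0x4A007  P=1,RW=1,US=1,PS=0
  L2 @0x4A[20] → 0x4C007  P=1,RW=1,US=1,PS=0
  L3 @0x4C[23] → 0x4F007  P=1,RW=1,US=1,PS=0
  ⇒ phys 0x4F282  [4 reads]
#2 VA=0xF0242A00FDB (r,kernel):
  TLB hit vpn=0xF0242A00 → PA=0x45FDB
#3 VA=0xA0703602541 (r,kernel):
  L0 @0x3F[20] → 0x53007  P=1,RW=1,US=1,PS=0
  L1 @0x53[28] → 0x55007  P=1,RW=1,US=1,PS=0
  L2 @0x55[27] → 0x57007  P=1,RW=1,US=1,PS=0
  L3 @0x57[2] → 0x5B007  P=1,RW=1,US=1,PS=0
  ⇒ phys 0x5B541  [4 reads]
#4 VA=0xC0443208770 (r,kernel):
  L0 @0x3F[24] → 0x5F007  P=1,RW=1,US=1,PS=0
  L1 @0x5F[17] → 0x61007  P=1,RW=1,US=1,PS=0
  L2 @0x61[25] → 0x63007  P=1,RW=1,US=1,PS=0
  L3 @0x63[8] → 0x65007  P=1,RW=1,US=1,PS=0
  ⇒ phys 0x65770  [4 reads]
#5 VA=0x98700000DD0 (r,kernel):
  L0 @0x3F[19] → 0x68007  P=1,RW=1,US=1,PS=0
  L1 @0x68[28] → 0x69087  P=1,RW=1,US=1,PS=1
  ⇒ phys 0x69DD0 (huge @L1)  [2 reads]
#6 VA=0x90400000C96 (r,kernel):
  L0 @0x3F[18] → 0x6A007  P=1,RW=1,US=1,PS=0
  L1 @0x6A[16] → 0x6B087  P=1,RW=1,US=1,PS=1
  ⇒ phys 0x6BC96 (huge @L1)  [2 reads]
#7 VA=0x60080000A7F (r,kernel):
  L0 @0x3F[12] → 0x6D007  P=1,RW=1,US=1,PS=0
  L1 @0x6D[2] → 0x6E087  P=1,RW=1,US=1,PS=1
  ⇒ phys 0x6EA7F (huge @L1)  [2 reads]

TLB: [["0xC0443208", "0x65"], ["0x98700000", "0x69"], ["0x90400000", "0x6B"], ["0x60080000", "0x6E"]]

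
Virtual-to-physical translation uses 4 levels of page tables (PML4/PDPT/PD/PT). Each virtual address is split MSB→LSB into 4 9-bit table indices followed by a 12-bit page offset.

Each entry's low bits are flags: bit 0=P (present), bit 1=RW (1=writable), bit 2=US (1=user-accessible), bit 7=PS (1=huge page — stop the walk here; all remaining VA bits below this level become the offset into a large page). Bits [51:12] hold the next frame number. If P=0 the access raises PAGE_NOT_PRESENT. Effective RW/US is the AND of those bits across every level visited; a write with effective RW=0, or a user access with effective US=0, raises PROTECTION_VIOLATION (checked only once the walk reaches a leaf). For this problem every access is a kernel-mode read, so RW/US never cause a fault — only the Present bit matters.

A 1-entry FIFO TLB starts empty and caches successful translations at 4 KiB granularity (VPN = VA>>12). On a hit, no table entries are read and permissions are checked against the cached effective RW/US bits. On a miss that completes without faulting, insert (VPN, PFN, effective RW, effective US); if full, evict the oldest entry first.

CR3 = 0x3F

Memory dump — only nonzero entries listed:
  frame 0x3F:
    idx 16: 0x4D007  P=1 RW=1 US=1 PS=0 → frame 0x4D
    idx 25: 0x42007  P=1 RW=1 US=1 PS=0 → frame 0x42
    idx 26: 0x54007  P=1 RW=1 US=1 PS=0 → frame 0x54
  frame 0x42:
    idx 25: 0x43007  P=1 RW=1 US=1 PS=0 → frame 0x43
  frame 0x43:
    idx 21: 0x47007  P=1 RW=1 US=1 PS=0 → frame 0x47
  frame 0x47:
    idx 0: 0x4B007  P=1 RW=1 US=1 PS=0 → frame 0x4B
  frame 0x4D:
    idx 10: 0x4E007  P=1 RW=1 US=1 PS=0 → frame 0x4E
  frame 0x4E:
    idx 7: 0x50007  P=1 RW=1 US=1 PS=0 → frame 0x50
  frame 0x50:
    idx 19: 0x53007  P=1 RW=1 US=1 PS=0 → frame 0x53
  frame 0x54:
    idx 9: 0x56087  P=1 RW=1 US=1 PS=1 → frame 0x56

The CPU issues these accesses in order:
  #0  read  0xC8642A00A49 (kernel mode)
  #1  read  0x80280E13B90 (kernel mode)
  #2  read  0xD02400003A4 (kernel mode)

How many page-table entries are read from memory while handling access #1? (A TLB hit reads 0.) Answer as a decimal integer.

Walk each access:
#0 VA=0xC8642A00A49 (r,kernel):
  lvl0: tbl 0x3F, slot 25 ⇒ 0x42007 (P1/RW1/US1/PS0)
  lvl1: tbl 0x42, slot 25 ⇒ 0x43007 (P1/RW1/US1/PS0)
  lvl2: tbl 0x43, slot 21 ⇒ 0x47007 (P1/RW1/US1/PS0)
  lvl3: tbl 0x47, slot 0 ⇒ 0x4B007 (P1/RW1/US1/PS0)
  → PA=0x4BA49  (4 entries read)
#1 VA=0x80280E13B90 (r,kernel):
  lvl0: tbl 0x3F, slot 16 ⇒ 0x4D007 (P1/RW1/US1/PS0)
  lvl1: tbl 0x4D, slot 10 ⇒ 0x4E007 (P1/RW1/US1/PS0)
  lvl2: tbl 0x4E, slot 7 ⇒ 0x50007 (P1/RW1/US1/PS0)
  lvl3: tbl 0x50, slot 19 ⇒ 0x53007 (P1/RW1/US1/PS0)
  → PA=0x53B90  (4 entries read)
#2 VA=0xD02400003A4 (r,kernel):
  lvl0: tbl 0x3F, slot 26 ⇒ 0x54007 (P1/RW1/US1/PS0)
  lvl1: tbl 0x54, slot 9 ⇒ 0x56087 (P1/RW1/US1/PS1)
  → PA=0x563A4 (huge @L1)  (2 entries read)

Entries read for #1: 4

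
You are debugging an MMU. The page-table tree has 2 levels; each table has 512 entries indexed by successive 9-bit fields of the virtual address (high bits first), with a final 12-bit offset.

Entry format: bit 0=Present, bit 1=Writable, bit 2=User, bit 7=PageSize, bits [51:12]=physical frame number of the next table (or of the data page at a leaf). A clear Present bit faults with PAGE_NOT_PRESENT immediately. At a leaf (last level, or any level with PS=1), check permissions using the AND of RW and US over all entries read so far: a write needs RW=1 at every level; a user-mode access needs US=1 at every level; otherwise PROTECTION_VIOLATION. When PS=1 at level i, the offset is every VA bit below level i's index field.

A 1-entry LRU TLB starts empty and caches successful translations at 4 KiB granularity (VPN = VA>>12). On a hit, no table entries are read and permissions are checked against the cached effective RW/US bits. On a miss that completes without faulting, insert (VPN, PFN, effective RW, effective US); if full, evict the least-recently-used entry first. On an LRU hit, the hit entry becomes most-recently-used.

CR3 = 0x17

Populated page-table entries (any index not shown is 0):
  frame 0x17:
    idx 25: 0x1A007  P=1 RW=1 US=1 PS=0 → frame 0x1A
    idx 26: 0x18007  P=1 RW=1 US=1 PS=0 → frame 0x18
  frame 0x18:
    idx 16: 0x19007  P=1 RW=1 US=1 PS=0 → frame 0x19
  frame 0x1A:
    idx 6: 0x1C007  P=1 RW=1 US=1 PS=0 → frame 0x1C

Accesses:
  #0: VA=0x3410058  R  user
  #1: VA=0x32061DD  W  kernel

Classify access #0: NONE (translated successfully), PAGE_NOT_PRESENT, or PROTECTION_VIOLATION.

Trace:
#0 VA=0x3410058 (r,user):
  L0: frame=0x17 idx=26 entry=0x18007 [P=1 RW=1 US=1 PS=0]
  L1: frame=0x18 idx=16 entry=0x19007 [P=1 RW=1 US=1 PS=0]
  ✓ 0x19058  — 2 lookups
#1 VA=0x32061DD (w,kernel):
  L0: frame=0x17 idx=25 entry=0x1A007 [P=1 RW=1 US=1 PS=0]
  L1: frame=0x1A idx=6 entry=0x1C007 [P=1 RW=1 US=1 PS=0]
  ✓ 0x1C1DD  — 2 lookups

Access #0 fault: NONE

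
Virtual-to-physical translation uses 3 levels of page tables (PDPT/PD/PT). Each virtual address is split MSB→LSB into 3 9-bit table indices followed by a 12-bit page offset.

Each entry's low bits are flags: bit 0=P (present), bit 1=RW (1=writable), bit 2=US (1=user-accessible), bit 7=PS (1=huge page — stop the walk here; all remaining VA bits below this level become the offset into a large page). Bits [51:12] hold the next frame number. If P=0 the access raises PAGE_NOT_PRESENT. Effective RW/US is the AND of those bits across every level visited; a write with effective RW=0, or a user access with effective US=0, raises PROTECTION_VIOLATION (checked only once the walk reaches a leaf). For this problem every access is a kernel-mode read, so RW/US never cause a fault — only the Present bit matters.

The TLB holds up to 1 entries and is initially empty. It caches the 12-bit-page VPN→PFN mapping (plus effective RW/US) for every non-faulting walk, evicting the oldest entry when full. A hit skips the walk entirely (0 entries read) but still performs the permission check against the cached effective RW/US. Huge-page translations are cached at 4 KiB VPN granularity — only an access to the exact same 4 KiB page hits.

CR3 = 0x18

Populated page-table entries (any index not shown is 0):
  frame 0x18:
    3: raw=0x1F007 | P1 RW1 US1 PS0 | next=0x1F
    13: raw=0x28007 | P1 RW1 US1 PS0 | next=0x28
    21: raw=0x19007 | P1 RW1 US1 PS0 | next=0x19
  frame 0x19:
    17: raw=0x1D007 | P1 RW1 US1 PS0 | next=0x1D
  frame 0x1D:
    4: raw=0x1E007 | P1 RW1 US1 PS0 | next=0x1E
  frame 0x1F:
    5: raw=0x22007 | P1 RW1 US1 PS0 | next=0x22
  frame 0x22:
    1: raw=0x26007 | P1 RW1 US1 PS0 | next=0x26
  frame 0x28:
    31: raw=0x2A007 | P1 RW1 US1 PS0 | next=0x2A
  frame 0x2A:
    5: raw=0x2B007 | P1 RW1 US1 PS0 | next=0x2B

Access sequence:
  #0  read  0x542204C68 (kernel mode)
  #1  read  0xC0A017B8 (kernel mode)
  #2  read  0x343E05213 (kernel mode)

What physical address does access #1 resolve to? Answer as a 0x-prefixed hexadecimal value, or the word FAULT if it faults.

Per-access translation:
#0 VA=0x542204C68 (r,kernel):
  L0 @0x18[21] → 0x19007  P=1,RW=1,US=1,PS=0
  L1 @0x19[17] → 0x1D007  P=1,RW=1,US=1,PS=0
  L2 @0x1D[4] → 0x1E007  P=1,RW=1,US=1,PS=0
  ⇒ phys 0x1EC68  [3 reads]
#1 VA=0xC0A017B8 (r,kernel):
  L0 @0x18[3] → 0x1F007  P=1,RW=1,US=1,PS=0
  L1 @0x1F[5] → 0x22007  P=1,RW=1,US=1,PS=0
  L2 @0x22[1] → 0x26007  P=1,RW=1,US=1,PS=0
  ⇒ phys 0x267B8  [3 reads]
#2 VA=0x343E05213 (r,kernel):
  L0 @0x18[13] → 0x28007  P=1,RW=1,US=1,PS=0
  L1 @0x28[31] → 0x2A007  P=1,RW=1,US=1,PS=0
  L2 @0x2A[5] → 0x2B007  P=1,RW=1,US=1,PS=0
  ⇒ phys 0x2B213  [3 reads]

Access #1 PA: 0x267B8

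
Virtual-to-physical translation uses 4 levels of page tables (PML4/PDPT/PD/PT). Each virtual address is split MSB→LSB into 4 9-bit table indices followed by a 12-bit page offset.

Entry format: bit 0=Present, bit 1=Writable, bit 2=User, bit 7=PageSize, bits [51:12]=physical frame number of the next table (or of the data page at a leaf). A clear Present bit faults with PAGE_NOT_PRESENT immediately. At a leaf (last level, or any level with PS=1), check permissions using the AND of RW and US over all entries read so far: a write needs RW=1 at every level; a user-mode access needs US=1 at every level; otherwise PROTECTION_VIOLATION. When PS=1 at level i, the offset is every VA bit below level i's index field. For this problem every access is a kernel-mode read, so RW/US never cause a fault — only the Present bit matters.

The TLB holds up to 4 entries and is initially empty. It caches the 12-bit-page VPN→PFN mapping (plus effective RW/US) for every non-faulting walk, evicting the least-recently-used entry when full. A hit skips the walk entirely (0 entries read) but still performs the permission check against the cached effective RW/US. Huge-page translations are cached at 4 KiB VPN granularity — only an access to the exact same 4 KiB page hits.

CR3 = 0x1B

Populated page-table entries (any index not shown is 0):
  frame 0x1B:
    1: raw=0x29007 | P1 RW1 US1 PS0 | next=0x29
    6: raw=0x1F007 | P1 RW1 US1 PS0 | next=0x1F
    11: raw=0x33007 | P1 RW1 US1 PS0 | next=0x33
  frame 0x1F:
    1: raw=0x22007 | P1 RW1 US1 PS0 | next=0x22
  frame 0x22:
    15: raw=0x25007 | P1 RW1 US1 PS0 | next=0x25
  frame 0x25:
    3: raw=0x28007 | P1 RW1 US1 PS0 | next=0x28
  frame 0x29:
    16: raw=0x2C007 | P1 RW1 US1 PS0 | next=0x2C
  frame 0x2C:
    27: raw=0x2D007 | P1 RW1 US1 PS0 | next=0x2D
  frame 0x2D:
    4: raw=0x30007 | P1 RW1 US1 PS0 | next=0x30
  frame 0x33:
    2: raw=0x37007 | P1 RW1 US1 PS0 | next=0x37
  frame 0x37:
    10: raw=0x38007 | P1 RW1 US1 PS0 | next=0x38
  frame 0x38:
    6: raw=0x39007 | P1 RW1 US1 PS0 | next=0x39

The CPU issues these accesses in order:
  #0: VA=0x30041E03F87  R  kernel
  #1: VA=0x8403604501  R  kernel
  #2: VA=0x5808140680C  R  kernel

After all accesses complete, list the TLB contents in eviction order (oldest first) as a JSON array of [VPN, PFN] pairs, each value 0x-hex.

Trace:
#0 VA=0x30041E03F87 (r,kernel):
  lvl0: tbl 0x1B, slot 6 ⇒ 0x1F007 (P1/RW1/US1/PS0)
  lvl1: tbl 0x1F, slot 1 ⇒ 0x22007 (P1/RW1/US1/PS0)
  lvl2: tbl 0x22, slot 15 ⇒ 0x25007 (P1/RW1/US1/PS0)
  lvl3: tbl 0x25, slot 3 ⇒ 0x28007 (P1/RW1/US1/PS0)
  → PA=0x28F87  (4 entries read)
#1 VA=0x8403604501 (r,kernel):
  lvl0: tbl 0x1B, slot 1 ⇒ 0x29007 (P1/RW1/US1/PS0)
  lvl1: tbl 0x29, slot 16 ⇒ 0x2C007 (P1/RW1/US1/PS0)
  lvl2: tbl 0x2C, slot 27 ⇒ 0x2D007 (P1/RW1/US1/PS0)
  lvl3: tbl 0x2D, slot 4 ⇒ 0x30007 (P1/RW1/US1/PS0)
  → PA=0x30501  (4 entries read)
#2 VA=0x5808140680C (r,kernel):
  lvl0: tbl 0x1B, slot 11 ⇒ 0x33007 (P1/RW1/US1/PS0)
  lvl1: tbl 0x33, slot 2 ⇒ 0x37007 (P1/RW1/US1/PS0)
  lvl2: tbl 0x37, slot 10 ⇒ 0x38007 (P1/RW1/US1/PS0)
  lvl3: tbl 0x38, slot 6 ⇒ 0x39007 (P1/RW1/US1/PS0)
  → PA=0x3980C  (4 entries read)

TLB: [["0x30041E03", "0x28"], ["0x8403604", "0x30"], ["0x58081406", "0x39"]]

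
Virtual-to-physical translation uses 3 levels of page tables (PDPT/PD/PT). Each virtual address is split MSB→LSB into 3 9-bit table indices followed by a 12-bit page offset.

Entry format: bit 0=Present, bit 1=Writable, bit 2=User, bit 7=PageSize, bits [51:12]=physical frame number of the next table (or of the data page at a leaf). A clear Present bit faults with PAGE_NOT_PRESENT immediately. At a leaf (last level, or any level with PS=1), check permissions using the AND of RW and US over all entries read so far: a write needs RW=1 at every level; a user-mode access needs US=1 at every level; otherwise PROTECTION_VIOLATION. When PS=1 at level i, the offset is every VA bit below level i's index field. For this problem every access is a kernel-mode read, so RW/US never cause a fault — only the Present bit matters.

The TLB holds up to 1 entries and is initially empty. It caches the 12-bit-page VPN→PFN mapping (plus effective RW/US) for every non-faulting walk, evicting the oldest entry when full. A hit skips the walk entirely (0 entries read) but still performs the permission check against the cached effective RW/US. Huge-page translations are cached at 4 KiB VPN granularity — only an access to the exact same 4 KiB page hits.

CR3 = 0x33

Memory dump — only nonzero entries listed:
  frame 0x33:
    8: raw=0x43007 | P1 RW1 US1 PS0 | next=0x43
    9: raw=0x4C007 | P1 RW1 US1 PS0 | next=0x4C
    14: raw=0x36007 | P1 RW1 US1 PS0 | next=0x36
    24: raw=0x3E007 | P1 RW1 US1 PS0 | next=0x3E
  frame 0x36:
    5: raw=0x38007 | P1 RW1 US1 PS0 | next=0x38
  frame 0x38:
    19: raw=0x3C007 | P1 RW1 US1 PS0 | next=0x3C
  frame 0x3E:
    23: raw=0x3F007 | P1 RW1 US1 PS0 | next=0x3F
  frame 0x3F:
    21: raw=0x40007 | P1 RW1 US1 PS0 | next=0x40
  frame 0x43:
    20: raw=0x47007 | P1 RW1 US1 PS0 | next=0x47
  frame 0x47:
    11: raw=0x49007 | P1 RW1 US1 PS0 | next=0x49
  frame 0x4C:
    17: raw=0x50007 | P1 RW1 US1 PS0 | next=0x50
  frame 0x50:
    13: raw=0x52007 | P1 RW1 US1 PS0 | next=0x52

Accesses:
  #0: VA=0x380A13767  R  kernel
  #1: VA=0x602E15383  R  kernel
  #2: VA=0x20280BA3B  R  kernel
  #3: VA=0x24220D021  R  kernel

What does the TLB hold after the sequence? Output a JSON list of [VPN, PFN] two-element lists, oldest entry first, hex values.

Per-access translation:
#0 VA=0x380A13767 (r,kernel):
  lvl0: tbl 0x33, slot 14 ⇒ 0x36007 (P1/RW1/US1/PS0)
  lvl1: tbl 0x36, slot 5 ⇒ 0x38007 (P1/RW1/US1/PS0)
  lvl2: tbl 0x38, slot 19 ⇒ 0x3C007 (P1/RW1/US1/PS0)
  ⇒ phys 0x3C767  [3 reads]
#1 VA=0x602E15383 (r,kernel):
  lvl0: tbl 0x33, slot 24 ⇒ 0x3E007 (P1/RW1/US1/PS0)
  lvl1: tbl 0x3E, slot 23 ⇒ 0x3F007 (P1/RW1/US1/PS0)
  lvl2: tbl 0x3F, slot 21 ⇒ 0x40007 (P1/RW1/US1/PS0)
  ⇒ phys 0x40383  [3 reads]
#2 VA=0x20280BA3B (r,kernel):
  lvl0: tbl 0x33, slot 8 ⇒ 0x43007 (P1/RW1/US1/PS0)
  lvl1: tbl 0x43, slot 20 ⇒ 0x47007 (P1/RW1/US1/PS0)
  lvl2: tbl 0x47, slot 11 ⇒ 0x49007 (P1/RW1/US1/PS0)
  ⇒ phys 0x49A3B  [3 reads]
#3 VA=0x24220D021 (r,kernel):
  lvl0: tbl 0x33, slot 9 ⇒ 0x4C007 (P1/RW1/US1/PS0)
  lvl1: tbl 0x4C, slot 17 ⇒ 0x50007 (P1/RW1/US1/PS0)
  lvl2: tbl 0x50, slot 13 ⇒ 0x52007 (P1/RW1/US1/PS0)
  ⇒ phys 0x52021  [3 reads]

TLB: [["0x24220D", "0x52"]]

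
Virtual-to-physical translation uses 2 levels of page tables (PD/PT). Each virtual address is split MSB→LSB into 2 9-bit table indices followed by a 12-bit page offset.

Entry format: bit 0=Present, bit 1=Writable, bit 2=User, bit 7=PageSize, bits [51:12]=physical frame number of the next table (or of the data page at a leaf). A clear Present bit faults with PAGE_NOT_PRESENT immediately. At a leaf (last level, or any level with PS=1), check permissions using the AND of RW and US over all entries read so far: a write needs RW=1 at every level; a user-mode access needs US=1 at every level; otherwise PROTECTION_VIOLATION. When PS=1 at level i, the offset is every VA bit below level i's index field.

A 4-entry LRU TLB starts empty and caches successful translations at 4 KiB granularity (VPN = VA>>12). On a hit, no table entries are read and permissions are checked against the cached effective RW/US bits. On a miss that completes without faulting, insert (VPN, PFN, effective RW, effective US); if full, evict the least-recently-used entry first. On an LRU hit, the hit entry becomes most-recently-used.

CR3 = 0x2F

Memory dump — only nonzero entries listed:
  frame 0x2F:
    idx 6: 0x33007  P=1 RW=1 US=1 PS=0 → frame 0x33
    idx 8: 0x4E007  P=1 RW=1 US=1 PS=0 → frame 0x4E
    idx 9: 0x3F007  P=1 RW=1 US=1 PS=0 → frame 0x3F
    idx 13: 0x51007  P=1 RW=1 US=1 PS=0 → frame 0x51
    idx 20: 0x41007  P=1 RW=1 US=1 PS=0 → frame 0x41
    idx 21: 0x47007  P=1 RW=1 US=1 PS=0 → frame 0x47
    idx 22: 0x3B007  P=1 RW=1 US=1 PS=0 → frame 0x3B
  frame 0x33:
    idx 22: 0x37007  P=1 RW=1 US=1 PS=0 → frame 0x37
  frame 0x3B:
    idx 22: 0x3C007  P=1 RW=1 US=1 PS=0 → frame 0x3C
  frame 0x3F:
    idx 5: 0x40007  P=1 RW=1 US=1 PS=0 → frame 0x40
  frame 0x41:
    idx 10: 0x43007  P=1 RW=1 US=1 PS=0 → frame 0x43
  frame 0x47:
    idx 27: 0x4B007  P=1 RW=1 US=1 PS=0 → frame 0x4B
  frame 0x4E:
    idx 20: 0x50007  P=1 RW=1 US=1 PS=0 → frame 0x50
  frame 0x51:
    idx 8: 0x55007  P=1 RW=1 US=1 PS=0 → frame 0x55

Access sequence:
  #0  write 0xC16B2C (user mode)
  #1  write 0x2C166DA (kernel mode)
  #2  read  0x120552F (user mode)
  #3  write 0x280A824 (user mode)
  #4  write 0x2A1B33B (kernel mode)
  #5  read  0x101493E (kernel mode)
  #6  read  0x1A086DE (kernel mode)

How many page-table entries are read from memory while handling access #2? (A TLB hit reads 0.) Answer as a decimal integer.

Trace:
#0 VA=0xC16B2C (w,user):
  L0: frame=0x2F idx=6 entry=0x33007 [P=1 RW=1 US=1 PS=0]
  L1: frame=0x33 idx=22 entry=0x37007 [P=1 RW=1 US=1 PS=0]
  ⇒ phys 0x37B2C  [2 reads]
#1 VA=0x2C166DA (w,kernel):
  L0: frame=0x2F idx=22 entry=0x3B007 [P=1 RW=1 US=1 PS=0]
  L1: frame=0x3B idx=22 entry=0x3C007 [P=1 RW=1 US=1 PS=0]
  ⇒ phys 0x3C6DA  [2 reads]
#2 VA=0x120552F (r,user):
  L0: frame=0x2F idx=9 entry=0x3F007 [P=1 RW=1 US=1 PS=0]
  L1: frame=0x3F idx=5 entry=0x40007 [P=1 RW=1 US=1 PS=0]
  ⇒ phys 0x4052F  [2 reads]
#3 VA=0x280A824 (w,user):
  L0: frame=0x2F idx=20 entry=0x41007 [P=1 RW=1 US=1 PS=0]
  L1: frame=0x41 idx=10 entry=0x43007 [P=1 RW=1 US=1 PS=0]
  ⇒ phys 0x43824  [2 reads]
#4 VA=0x2A1B33B (w,kernel):
  L0: frame=0x2F idx=21 entry=0x47007 [P=1 RW=1 US=1 PS=0]
  L1: frame=0x47 idx=27 entry=0x4B007 [P=1 RW=1 US=1 PS=0]
  ⇒ phys 0x4B33B  [2 reads]
#5 VA=0x101493E (r,kernel):
  L0: frame=0x2F idx=8 entry=0x4E007 [P=1 RW=1 US=1 PS=0]
  L1: frame=0x4E idx=20 entry=0x50007 [P=1 RW=1 US=1 PS=0]
  ⇒ phys 0x5093E  [2 reads]
#6 VA=0x1A086DE (r,kernel):
  L0: frame=0x2F idx=13 entry=0x51007 [P=1 RW=1 US=1 PS=0]
  L1: frame=0x51 idx=8 entry=0x55007 [P=1 RW=1 US=1 PS=0]
  ⇒ phys 0x556DE  [2 reads]

Entries read for #2: 2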